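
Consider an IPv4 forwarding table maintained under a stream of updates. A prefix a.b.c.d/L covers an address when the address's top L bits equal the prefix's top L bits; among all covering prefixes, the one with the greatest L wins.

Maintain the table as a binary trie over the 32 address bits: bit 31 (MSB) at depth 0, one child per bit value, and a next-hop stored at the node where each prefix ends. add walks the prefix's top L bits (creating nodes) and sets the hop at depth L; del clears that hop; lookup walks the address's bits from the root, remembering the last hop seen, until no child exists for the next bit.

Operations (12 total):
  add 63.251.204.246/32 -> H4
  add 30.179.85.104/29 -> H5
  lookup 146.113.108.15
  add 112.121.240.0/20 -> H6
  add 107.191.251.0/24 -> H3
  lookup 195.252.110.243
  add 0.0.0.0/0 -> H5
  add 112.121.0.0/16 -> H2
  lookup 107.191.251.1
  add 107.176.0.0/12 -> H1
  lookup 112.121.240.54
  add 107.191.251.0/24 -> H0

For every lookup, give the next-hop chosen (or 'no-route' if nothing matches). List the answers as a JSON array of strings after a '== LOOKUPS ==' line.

Apply in order:
  add 63.251.204.246/32 -> H4 at depth 32
  add 30.179.85.104/29 -> H5 at depth 29
  ? 146.113.108.15  path d0:-  best=no-route
  add 112.121.240.0/20 -> H6 at depth 20
  add 107.191.251.0/24 -> H3 at depth 24
  ? 195.252.110.243  path d0:-  best=no-route
  add 0.0.0.0/0 -> H5 at depth 0
  add 112.121.0.0/16 -> H2 at depth 16
  ? 107.191.251.1  path d0:H5→d1:-→d2:-→d3:-→d4:-→d5:-→d6:-→d7:-→d8:-→d9:-→d10:-→d11:-→d12:-→d13:-→d14:-→d15:-→d16:-→d17:-→d18:-→d19:-→d20:-→d21:-→d22:-→d23:-→d24:H3  best=H3
  add 107.176.0.0/12 -> H1 at depth 12
  ? 112.121.240.54  path d0:H5→d1:-→d2:-→d3:-→d4:-→d5:-→d6:-→d7:-→d8:-→d9:-→d10:-→d11:-→d12:-→d13:-→d14:-→d15:-→d16:H2→d17:-→d18:-→d19:-→d20:H6  best=H6
  add 107.191.251.0/24 -> H0 at depth 24

== LOOKUPS ==
["no-route","no-route","H3","H6"]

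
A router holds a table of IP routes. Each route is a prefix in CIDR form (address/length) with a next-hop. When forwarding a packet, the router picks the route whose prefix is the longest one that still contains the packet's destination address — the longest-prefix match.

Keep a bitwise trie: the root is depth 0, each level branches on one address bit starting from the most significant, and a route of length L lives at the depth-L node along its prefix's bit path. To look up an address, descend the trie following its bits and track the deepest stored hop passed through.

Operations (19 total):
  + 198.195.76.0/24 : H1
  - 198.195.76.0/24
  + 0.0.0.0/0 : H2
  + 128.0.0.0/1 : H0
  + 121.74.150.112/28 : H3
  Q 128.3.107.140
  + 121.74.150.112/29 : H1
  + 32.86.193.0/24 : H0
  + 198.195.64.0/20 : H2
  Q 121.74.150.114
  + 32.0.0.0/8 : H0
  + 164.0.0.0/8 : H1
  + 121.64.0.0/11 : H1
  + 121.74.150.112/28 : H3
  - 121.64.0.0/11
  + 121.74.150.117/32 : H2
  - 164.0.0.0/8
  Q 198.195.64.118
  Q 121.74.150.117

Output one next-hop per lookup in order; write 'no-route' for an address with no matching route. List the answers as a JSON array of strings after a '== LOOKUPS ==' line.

Process each operation:
  add 198.195.76.0/24 -> H1 at depth 24
  - 198.195.76.0/24 clear@24
  add 0.0.0.0/0 -> H2 at depth 0
  add 128.0.0.0/1 -> H0 at depth 1
  add 121.74.150.112/28 -> H3 at depth 28
  lookup 128.3.107.140: bits 1 walk d0:H2→d1:H0 -> H0
  add 121.74.150.112/29 -> H1 at depth 29
  add 32.86.193.0/24 -> H0 at depth 24
  add 198.195.64.0/20 -> H2 at depth 20
  lookup 121.74.150.114: bits 01111001010010101001011001110 walk d0:H2→d1:-→d2:-→d3:-→d4:-→d5:-→d6:-→d7:-→d8:-→d9:-→d10:-→d11:-→d12:-→d13:-→d14:-→d15:-→d16:-→d17:-→d18:-→d19:-→d20:-→d21:-→d22:-→d23:-→d24:-→d25:-→d26:-→d27:-→d28:H3→d29:H1 -> H1
  add 32.0.0.0/8 -> H0 at depth 8
  add 164.0.0.0/8 -> H1 at depth 8
  add 121.64.0.0/11 -> H1 at depth 11
  add 121.74.150.112/28 -> H3 at depth 28
  - 121.64.0.0/11 clear@11
  add 121.74.150.117/32 -> H2 at depth 32
  - 164.0.0.0/8 clear@8
  lookup 198.195.64.118: bits 11000110110000110100 walk d0:H2→d1:H0→d2:-→d3:-→d4:-→d5:-→d6:-→d7:-→d8:-→d9:-→d10:-→d11:-→d12:-→d13:-→d14:-→d15:-→d16:-→d17:-→d18:-→d19:-→d20:H2 -> H2
  lookup 121.74.150.117: bits 01111001010010101001011001110101 walk d0:H2→d1:-→d2:-→d3:-→d4:-→d5:-→d6:-→d7:-→d8:-→d9:-→d10:-→d11:-→d12:-→d13:-→d14:-→d15:-→d16:-→d17:-→d18:-→d19:-→d20:-→d21:-→d22:-→d23:-→d24:-→d25:-→d26:-→d27:-→d28:H3→d29:H1→d30:-→d31:-→d32:H2 -> H2

== LOOKUPS ==
["H0","H1","H2","H2"]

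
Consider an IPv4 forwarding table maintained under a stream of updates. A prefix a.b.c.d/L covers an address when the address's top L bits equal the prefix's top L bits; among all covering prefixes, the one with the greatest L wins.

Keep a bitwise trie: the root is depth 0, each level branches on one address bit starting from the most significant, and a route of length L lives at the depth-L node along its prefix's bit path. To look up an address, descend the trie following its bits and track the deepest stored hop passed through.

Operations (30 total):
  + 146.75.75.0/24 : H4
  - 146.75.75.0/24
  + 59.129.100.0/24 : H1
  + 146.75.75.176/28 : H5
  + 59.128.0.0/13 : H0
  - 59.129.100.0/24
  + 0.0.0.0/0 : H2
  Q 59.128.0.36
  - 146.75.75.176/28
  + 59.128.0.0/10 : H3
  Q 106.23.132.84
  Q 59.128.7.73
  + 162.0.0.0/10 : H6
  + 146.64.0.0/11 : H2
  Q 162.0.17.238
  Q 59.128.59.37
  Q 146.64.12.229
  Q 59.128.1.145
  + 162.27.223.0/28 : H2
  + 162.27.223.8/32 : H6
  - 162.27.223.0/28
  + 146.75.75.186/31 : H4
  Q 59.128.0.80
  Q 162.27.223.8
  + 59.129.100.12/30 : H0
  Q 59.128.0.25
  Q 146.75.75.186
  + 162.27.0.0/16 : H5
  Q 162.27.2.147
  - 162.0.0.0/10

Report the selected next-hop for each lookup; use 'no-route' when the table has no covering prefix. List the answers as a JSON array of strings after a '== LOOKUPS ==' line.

Apply in order:
  add 146.75.75.0/24 -> H4 at depth 24
  del 146.75.75.0/24 (clear depth 24)
  add 59.129.100.0/24 -> H1 at depth 24
  add 146.75.75.176/28 -> H5 at depth 28
  add 59.128.0.0/13 -> H0 at depth 13
  del 59.129.100.0/24 (clear depth 24)
  add 0.0.0.0/0 -> H2 at depth 0
  lookup 59.128.0.36: bits 001110111000000 walk d0:H2→d1:-→d2:-→d3:-→d4:-→d5:-→d6:-→d7:-→d8:-→d9:-→d10:-→d11:-→d12:-→d13:H0→d14:-→d15:- -> H0
  del 146.75.75.176/28 (clear depth 28)
  add 59.128.0.0/10 -> H3 at depth 10
  lookup 106.23.132.84: bits 0 walk d0:H2→d1:- -> H2
  lookup 59.128.7.73: bits 001110111000000 walk d0:H2→d1:-→d2:-→d3:-→d4:-→d5:-→d6:-→d7:-→d8:-→d9:-→d10:H3→d11:-→d12:-→d13:H0→d14:-→d15:- -> H0
  add 162.0.0.0/10 -> H6 at depth 10
  add 146.64.0.0/11 -> H2 at depth 11
  lookup 162.0.17.238: bits 1010001000 walk d0:H2→d1:-→d2:-→d3:-→d4:-→d5:-→d6:-→d7:-→d8:-→d9:-→d10:H6 -> H6
  lookup 59.128.59.37: bits 001110111000000 walk d0:H2→d1:-→d2:-→d3:-→d4:-→d5:-→d6:-→d7:-→d8:-→d9:-→d10:H3→d11:-→d12:-→d13:H0→d14:-→d15:- -> H0
  lookup 146.64.12.229: bits 100100100100 walk d0:H2→d1:-→d2:-→d3:-→d4:-→d5:-→d6:-→d7:-→d8:-→d9:-→d10:-→d11:H2→d12:- -> H2
  lookup 59.128.1.145: bits 001110111000000 walk d0:H2→d1:-→d2:-→d3:-→d4:-→d5:-→d6:-→d7:-→d8:-→d9:-→d10:H3→d11:-→d12:-→d13:H0→d14:-→d15:- -> H0
  add 162.27.223.0/28 -> H2 at depth 28
  add 162.27.223.8/32 -> H6 at depth 32
  del 162.27.223.0/28 (clear depth 28)
  add 146.75.75.186/31 -> H4 at depth 31
  lookup 59.128.0.80: bits 001110111000000 walk d0:H2→d1:-→d2:-→d3:-→d4:-→d5:-→d6:-→d7:-→d8:-→d9:-→d10:H3→d11:-→d12:-→d13:H0→d14:-→d15:- -> H0
  lookup 162.27.223.8: bits 10100010000110111101111100001000 walk d0:H2→d1:-→d2:-→d3:-→d4:-→d5:-→d6:-→d7:-→d8:-→d9:-→d10:H6→d11:-→d12:-→d13:-→d14:-→d15:-→d16:-→d17:-→d18:-→d19:-→d20:-→d21:-→d22:-→d23:-→d24:-→d25:-→d26:-→d27:-→d28:-→d29:-→d30:-→d31:-→d32:H6 -> H6
  add 59.129.100.12/30 -> H0 at depth 30
  lookup 59.128.0.25: bits 001110111000000 walk d0:H2→d1:-→d2:-→d3:-→d4:-→d5:-→d6:-→d7:-→d8:-→d9:-→d10:H3→d11:-→d12:-→d13:H0→d14:-→d15:- -> H0
  lookup 146.75.75.186: bits 1001001001001011010010111011101 walk d0:H2→d1:-→d2:-→d3:-→d4:-→d5:-→d6:-→d7:-→d8:-→d9:-→d10:-→d11:H2→d12:-→d13:-→d14:-→d15:-→d16:-→d17:-→d18:-→d19:-→d20:-→d21:-→d22:-→d23:-→d24:-→d25:-→d26:-→d27:-→d28:-→d29:-→d30:-→d31:H4 -> H4
  add 162.27.0.0/16 -> H5 at depth 16
  lookup 162.27.2.147: bits 1010001000011011 walk d0:H2→d1:-→d2:-→d3:-→d4:-→d5:-→d6:-→d7:-→d8:-→d9:-→d10:H6→d11:-→d12:-→d13:-→d14:-→d15:-→d16:H5 -> H5
  del 162.0.0.0/10 (clear depth 10)

== LOOKUPS ==
["H0","H2","H0","H6","H0","H2","H0","H0","H6","H0","H4","H5"]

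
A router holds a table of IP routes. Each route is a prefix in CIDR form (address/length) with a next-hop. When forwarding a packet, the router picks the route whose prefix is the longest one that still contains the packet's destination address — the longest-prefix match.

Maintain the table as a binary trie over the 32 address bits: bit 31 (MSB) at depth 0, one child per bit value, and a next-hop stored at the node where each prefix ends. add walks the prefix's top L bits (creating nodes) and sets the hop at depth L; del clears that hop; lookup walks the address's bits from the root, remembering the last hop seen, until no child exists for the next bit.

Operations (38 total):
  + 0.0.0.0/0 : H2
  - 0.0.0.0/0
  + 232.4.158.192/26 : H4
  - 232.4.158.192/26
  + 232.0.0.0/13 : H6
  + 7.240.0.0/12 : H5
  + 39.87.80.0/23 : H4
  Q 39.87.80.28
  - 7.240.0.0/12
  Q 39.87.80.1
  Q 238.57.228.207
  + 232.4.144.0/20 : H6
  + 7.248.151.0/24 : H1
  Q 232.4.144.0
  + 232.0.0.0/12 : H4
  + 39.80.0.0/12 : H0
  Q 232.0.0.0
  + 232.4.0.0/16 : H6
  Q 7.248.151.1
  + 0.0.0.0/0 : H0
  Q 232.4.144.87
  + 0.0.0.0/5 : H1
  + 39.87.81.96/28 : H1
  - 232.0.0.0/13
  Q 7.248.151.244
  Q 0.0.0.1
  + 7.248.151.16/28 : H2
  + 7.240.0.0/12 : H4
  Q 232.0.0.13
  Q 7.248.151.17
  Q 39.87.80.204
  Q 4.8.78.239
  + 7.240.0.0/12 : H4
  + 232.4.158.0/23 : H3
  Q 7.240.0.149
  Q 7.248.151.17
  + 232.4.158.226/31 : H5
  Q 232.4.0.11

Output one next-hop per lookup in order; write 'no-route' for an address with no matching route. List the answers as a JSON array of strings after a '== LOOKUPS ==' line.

Process each operation:
  add 0.0.0.0/0 -> H2 at depth 0
  del 0.0.0.0/0 (clear depth 0)
  add 232.4.158.192/26 -> H4 at depth 26
  del 232.4.158.192/26 (clear depth 26)
  add 232.0.0.0/13 -> H6 at depth 13
  add 7.240.0.0/12 -> H5 at depth 12
  add 39.87.80.0/23 -> H4 at depth 23
  lookup 39.87.80.28: bits 00100111010101110101000 walk d0:-→d1:-→d2:-→d3:-→d4:-→d5:-→d6:-→d7:-→d8:-→d9:-→d10:-→d11:-→d12:-→d13:-→d14:-→d15:-→d16:-→d17:-→d18:-→d19:-→d20:-→d21:-→d22:-→d23:H4 -> H4
  del 7.240.0.0/12 (clear depth 12)
  lookup 39.87.80.1: bits 00100111010101110101000 walk d0:-→d1:-→d2:-→d3:-→d4:-→d5:-→d6:-→d7:-→d8:-→d9:-→d10:-→d11:-→d12:-→d13:-→d14:-→d15:-→d16:-→d17:-→d18:-→d19:-→d20:-→d21:-→d22:-→d23:H4 -> H4
  lookup 238.57.228.207: bits 11101 walk d0:-→d1:-→d2:-→d3:-→d4:-→d5:- -> no-route
  add 232.4.144.0/20 -> H6 at depth 20
  add 7.248.151.0/24 -> H1 at depth 24
  lookup 232.4.144.0: bits 11101000000001001001 walk d0:-→d1:-→d2:-→d3:-→d4:-→d5:-→d6:-→d7:-→d8:-→d9:-→d10:-→d11:-→d12:-→d13:H6→d14:-→d15:-→d16:-→d17:-→d18:-→d19:-→d20:H6 -> H6
  add 232.0.0.0/12 -> H4 at depth 12
  add 39.80.0.0/12 -> H0 at depth 12
  lookup 232.0.0.0: bits 1110100000000 walk d0:-→d1:-→d2:-→d3:-→d4:-→d5:-→d6:-→d7:-→d8:-→d9:-→d10:-→d11:-→d12:H4→d13:H6 -> H6
  add 232.4.0.0/16 -> H6 at depth 16
  lookup 7.248.151.1: bits 000001111111100010010111 walk d0:-→d1:-→d2:-→d3:-→d4:-→d5:-→d6:-→d7:-→d8:-→d9:-→d10:-→d11:-→d12:-→d13:-→d14:-→d15:-→d16:-→d17:-→d18:-→d19:-→d20:-→d21:-→d22:-→d23:-→d24:H1 -> H1
  add 0.0.0.0/0 -> H0 at depth 0
  lookup 232.4.144.87: bits 11101000000001001001 walk d0:H0→d1:-→d2:-→d3:-→d4:-→d5:-→d6:-→d7:-→d8:-→d9:-→d10:-→d11:-→d12:H4→d13:H6→d14:-→d15:-→d16:H6→d17:-→d18:-→d19:-→d20:H6 -> H6
  add 0.0.0.0/5 -> H1 at depth 5
  add 39.87.81.96/28 -> H1 at depth 28
  del 232.0.0.0/13 (clear depth 13)
  lookup 7.248.151.244: bits 000001111111100010010111 walk d0:H0→d1:-→d2:-→d3:-→d4:-→d5:H1→d6:-→d7:-→d8:-→d9:-→d10:-→d11:-→d12:-→d13:-→d14:-→d15:-→d16:-→d17:-→d18:-→d19:-→d20:-→d21:-→d22:-→d23:-→d24:H1 -> H1
  lookup 0.0.0.1: bits 00000 walk d0:H0→d1:-→d2:-→d3:-→d4:-→d5:H1 -> H1
  add 7.248.151.16/28 -> H2 at depth 28
  add 7.240.0.0/12 -> H4 at depth 12
  lookup 232.0.0.13: bits 1110100000000 walk d0:H0→d1:-→d2:-→d3:-→d4:-→d5:-→d6:-→d7:-→d8:-→d9:-→d10:-→d11:-→d12:H4→d13:- -> H4
  lookup 7.248.151.17: bits 0000011111111000100101110001 walk d0:H0→d1:-→d2:-→d3:-→d4:-→d5:H1→d6:-→d7:-→d8:-→d9:-→d10:-→d11:-→d12:H4→d13:-→d14:-→d15:-→d16:-→d17:-→d18:-→d19:-→d20:-→d21:-→d22:-→d23:-→d24:H1→d25:-→d26:-→d27:-→d28:H2 -> H2
  lookup 39.87.80.204: bits 00100111010101110101000 walk d0:H0→d1:-→d2:-→d3:-→d4:-→d5:-→d6:-→d7:-→d8:-→d9:-→d10:-→d11:-→d12:H0→d13:-→d14:-→d15:-→d16:-→d17:-→d18:-→d19:-→d20:-→d21:-→d22:-→d23:H4 -> H4
  lookup 4.8.78.239: bits 000001 walk d0:H0→d1:-→d2:-→d3:-→d4:-→d5:H1→d6:- -> H1
  add 7.240.0.0/12 -> H4 at depth 12
  add 232.4.158.0/23 -> H3 at depth 23
  lookup 7.240.0.149: bits 000001111111 walk d0:H0→d1:-→d2:-→d3:-→d4:-→d5:H1→d6:-→d7:-→d8:-→d9:-→d10:-→d11:-→d12:H4 -> H4
  lookup 7.248.151.17: bits 0000011111111000100101110001 walk d0:H0→d1:-→d2:-→d3:-→d4:-→d5:H1→d6:-→d7:-→d8:-→d9:-→d10:-→d11:-→d12:H4→d13:-→d14:-→d15:-→d16:-→d17:-→d18:-→d19:-→d20:-→d21:-→d22:-→d23:-→d24:H1→d25:-→d26:-→d27:-→d28:H2 -> H2
  add 232.4.158.226/31 -> H5 at depth 31
  lookup 232.4.0.11: bits 1110100000000100 walk d0:H0→d1:-→d2:-→d3:-→d4:-→d5:-→d6:-→d7:-→d8:-→d9:-→d10:-→d11:-→d12:H4→d13:-→d14:-→d15:-→d16:H6 -> H6

== LOOKUPS ==
["H4","H4","no-route","H6","H6","H1","H6","H1","H1","H4","H2","H4","H1","H4","H2","H6"]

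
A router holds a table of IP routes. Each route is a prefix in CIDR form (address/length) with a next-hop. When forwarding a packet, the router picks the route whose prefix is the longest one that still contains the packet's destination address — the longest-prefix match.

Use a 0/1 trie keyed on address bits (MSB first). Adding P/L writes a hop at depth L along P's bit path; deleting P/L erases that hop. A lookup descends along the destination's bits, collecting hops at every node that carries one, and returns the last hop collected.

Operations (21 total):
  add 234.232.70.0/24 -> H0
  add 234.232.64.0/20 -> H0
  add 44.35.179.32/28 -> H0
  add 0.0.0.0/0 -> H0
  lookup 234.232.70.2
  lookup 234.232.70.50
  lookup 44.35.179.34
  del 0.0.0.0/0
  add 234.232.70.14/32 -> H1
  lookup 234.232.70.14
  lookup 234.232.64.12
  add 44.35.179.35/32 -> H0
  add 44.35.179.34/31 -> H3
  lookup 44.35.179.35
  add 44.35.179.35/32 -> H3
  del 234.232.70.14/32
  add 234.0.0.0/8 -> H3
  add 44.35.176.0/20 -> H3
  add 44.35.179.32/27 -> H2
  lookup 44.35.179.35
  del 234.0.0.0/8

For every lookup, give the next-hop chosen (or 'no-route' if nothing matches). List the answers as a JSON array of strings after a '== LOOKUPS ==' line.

Apply in order:
  add 234.232.70.0/24 -> H0 at depth 24
  add 234.232.64.0/20 -> H0 at depth 20
  add 44.35.179.32/28 -> H0 at depth 28
  add 0.0.0.0/0 -> H0 at depth 0
  ? 234.232.70.2  path d0:H0→d1:-→d2:-→d3:-→d4:-→d5:-→d6:-→d7:-→d8:-→d9:-→d10:-→d11:-→d12:-→d13:-→d14:-→d15:-→d16:-→d17:-→d18:-→d19:-→d20:H0→d21:-→d22:-→d23:-→d24:H0  best=H0
  ? 234.232.70.50  path d0:H0→d1:-→d2:-→d3:-→d4:-→d5:-→d6:-→d7:-→d8:-→d9:-→d10:-→d11:-→d12:-→d13:-→d14:-→d15:-→d16:-→d17:-→d18:-→d19:-→d20:H0→d21:-→d22:-→d23:-→d24:H0  best=H0
  ? 44.35.179.34  path d0:H0→d1:-→d2:-→d3:-→d4:-→d5:-→d6:-→d7:-→d8:-→d9:-→d10:-→d11:-→d12:-→d13:-→d14:-→d15:-→d16:-→d17:-→d18:-→d19:-→d20:-→d21:-→d22:-→d23:-→d24:-→d25:-→d26:-→d27:-→d28:H0  best=H0
  del 0.0.0.0/0 (clear depth 0)
  add 234.232.70.14/32 -> H1 at depth 32
  ? 234.232.70.14  path d0:-→d1:-→d2:-→d3:-→d4:-→d5:-→d6:-→d7:-→d8:-→d9:-→d10:-→d11:-→d12:-→d13:-→d14:-→d15:-→d16:-→d17:-→d18:-→d19:-→d20:H0→d21:-→d22:-→d23:-→d24:H0→d25:-→d26:-→d27:-→d28:-→d29:-→d30:-→d31:-→d32:H1  best=H1
  ? 234.232.64.12  path d0:-→d1:-→d2:-→d3:-→d4:-→d5:-→d6:-→d7:-→d8:-→d9:-→d10:-→d11:-→d12:-→d13:-→d14:-→d15:-→d16:-→d17:-→d18:-→d19:-→d20:H0→d21:-  best=H0
  add 44.35.179.35/32 -> H0 at depth 32
  add 44.35.179.34/31 -> H3 at depth 31
  ? 44.35.179.35  path d0:-→d1:-→d2:-→d3:-→d4:-→d5:-→d6:-→d7:-→d8:-→d9:-→d10:-→d11:-→d12:-→d13:-→d14:-→d15:-→d16:-→d17:-→d18:-→d19:-→d20:-→d21:-→d22:-→d23:-→d24:-→d25:-→d26:-→d27:-→d28:H0→d29:-→d30:-→d31:H3→d32:H0  best=H0
  add 44.35.179.35/32 -> H3 at depth 32
  del 234.232.70.14/32 (clear depth 32)
  add 234.0.0.0/8 -> H3 at depth 8
  add 44.35.176.0/20 -> H3 at depth 20
  add 44.35.179.32/27 -> H2 at depth 27
  ? 44.35.179.35  path d0:-→d1:-→d2:-→d3:-→d4:-→d5:-→d6:-→d7:-→d8:-→d9:-→d10:-→d11:-→d12:-→d13:-→d14:-→d15:-→d16:-→d17:-→d18:-→d19:-→d20:H3→d21:-→d22:-→d23:-→d24:-→d25:-→d26:-→d27:H2→d28:H0→d29:-→d30:-→d31:H3→d32:H3  best=H3
  del 234.0.0.0/8 (clear depth 8)

== LOOKUPS ==
["H0","H0","H0","H1","H0","H0","H3"]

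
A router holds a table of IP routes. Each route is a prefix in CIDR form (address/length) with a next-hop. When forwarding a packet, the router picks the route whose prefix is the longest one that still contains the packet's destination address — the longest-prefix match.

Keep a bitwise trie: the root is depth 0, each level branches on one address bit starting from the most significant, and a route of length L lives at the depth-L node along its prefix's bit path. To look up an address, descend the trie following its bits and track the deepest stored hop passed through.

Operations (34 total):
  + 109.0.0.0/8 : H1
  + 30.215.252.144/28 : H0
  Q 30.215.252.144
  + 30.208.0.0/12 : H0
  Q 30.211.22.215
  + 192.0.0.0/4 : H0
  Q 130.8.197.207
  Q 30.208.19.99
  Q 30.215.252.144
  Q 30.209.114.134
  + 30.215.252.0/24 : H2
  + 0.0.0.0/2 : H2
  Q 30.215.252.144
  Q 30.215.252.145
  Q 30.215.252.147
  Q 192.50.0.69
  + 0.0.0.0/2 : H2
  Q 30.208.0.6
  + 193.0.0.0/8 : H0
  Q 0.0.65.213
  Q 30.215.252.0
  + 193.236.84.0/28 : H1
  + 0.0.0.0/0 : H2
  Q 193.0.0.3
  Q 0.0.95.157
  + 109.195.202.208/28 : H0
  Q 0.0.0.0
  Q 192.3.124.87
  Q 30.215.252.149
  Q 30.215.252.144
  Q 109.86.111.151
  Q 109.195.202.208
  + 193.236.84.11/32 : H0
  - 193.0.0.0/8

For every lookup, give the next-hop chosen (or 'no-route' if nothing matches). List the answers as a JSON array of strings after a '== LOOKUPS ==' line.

Process each operation:
  add 109.0.0.0/8 -> H1 at depth 8
  add 30.215.252.144/28 -> H0 at depth 28
  lookup 30.215.252.144: bits 0001111011010111111111001001 walk d0:-→d1:-→d2:-→d3:-→d4:-→d5:-→d6:-→d7:-→d8:-→d9:-→d10:-→d11:-→d12:-→d13:-→d14:-→d15:-→d16:-→d17:-→d18:-→d19:-→d20:-→d21:-→d22:-→d23:-→d24:-→d25:-→d26:-→d27:-→d28:H0 -> H0
  add 30.208.0.0/12 -> H0 at depth 12
  lookup 30.211.22.215: bits 0001111011010 walk d0:-→d1:-→d2:-→d3:-→d4:-→d5:-→d6:-→d7:-→d8:-→d9:-→d10:-→d11:-→d12:H0→d13:- -> H0
  add 192.0.0.0/4 -> H0 at depth 4
  lookup 130.8.197.207: bits 1 walk d0:-→d1:- -> no-route
  lookup 30.208.19.99: bits 0001111011010 walk d0:-→d1:-→d2:-→d3:-→d4:-→d5:-→d6:-→d7:-→d8:-→d9:-→d10:-→d11:-→d12:H0→d13:- -> H0
  lookup 30.215.252.144: bits 0001111011010111111111001001 walk d0:-→d1:-→d2:-→d3:-→d4:-→d5:-→d6:-→d7:-→d8:-→d9:-→d10:-→d11:-→d12:H0→d13:-→d14:-→d15:-→d16:-→d17:-→d18:-→d19:-→d20:-→d21:-→d22:-→d23:-→d24:-→d25:-→d26:-→d27:-→d28:H0 -> H0
  lookup 30.209.114.134: bits 0001111011010 walk d0:-→d1:-→d2:-→d3:-→d4:-→d5:-→d6:-→d7:-→d8:-→d9:-→d10:-→d11:-→d12:H0→d13:- -> H0
  add 30.215.252.0/24 -> H2 at depth 24
  add 0.0.0.0/2 -> H2 at depth 2
  lookup 30.215.252.144: bits 0001111011010111111111001001 walk d0:-→d1:-→d2:H2→d3:-→d4:-→d5:-→d6:-→d7:-→d8:-→d9:-→d10:-→d11:-→d12:H0→d13:-→d14:-→d15:-→d16:-→d17:-→d18:-→d19:-→d20:-→d21:-→d22:-→d23:-→d24:H2→d25:-→d26:-→d27:-→d28:H0 -> H0
  lookup 30.215.252.145: bits 0001111011010111111111001001 walk d0:-→d1:-→d2:H2→d3:-→d4:-→d5:-→d6:-→d7:-→d8:-→d9:-→d10:-→d11:-→d12:H0→d13:-→d14:-→d15:-→d16:-→d17:-→d18:-→d19:-→d20:-→d21:-→d22:-→d23:-→d24:H2→d25:-→d26:-→d27:-→d28:H0 -> H0
  lookup 30.215.252.147: bits 0001111011010111111111001001 walk d0:-→d1:-→d2:H2→d3:-→d4:-→d5:-→d6:-→d7:-→d8:-→d9:-→d10:-→d11:-→d12:H0→d13:-→d14:-→d15:-→d16:-→d17:-→d18:-→d19:-→d20:-→d21:-→d22:-→d23:-→d24:H2→d25:-→d26:-→d27:-→d28:H0 -> H0
  lookup 192.50.0.69: bits 1100 walk d0:-→d1:-→d2:-→d3:-→d4:H0 -> H0
  add 0.0.0.0/2 -> H2 at depth 2
  lookup 30.208.0.6: bits 0001111011010 walk d0:-→d1:-→d2:H2→d3:-→d4:-→d5:-→d6:-→d7:-→d8:-→d9:-→d10:-→d11:-→d12:H0→d13:- -> H0
  add 193.0.0.0/8 -> H0 at depth 8
  lookup 0.0.65.213: bits 000 walk d0:-→d1:-→d2:H2→d3:- -> H2
  lookup 30.215.252.0: bits 000111101101011111111100 walk d0:-→d1:-→d2:H2→d3:-→d4:-→d5:-→d6:-→d7:-→d8:-→d9:-→d10:-→d11:-→d12:H0→d13:-→d14:-→d15:-→d16:-→d17:-→d18:-→d19:-→d20:-→d21:-→d22:-→d23:-→d24:H2 -> H2
  add 193.236.84.0/28 -> H1 at depth 28
  add 0.0.0.0/0 -> H2 at depth 0
  lookup 193.0.0.3: bits 11000001 walk d0:H2→d1:-→d2:-→d3:-→d4:H0→d5:-→d6:-→d7:-→d8:H0 -> H0
  lookup 0.0.95.157: bits 000 walk d0:H2→d1:-→d2:H2→d3:- -> H2
  add 109.195.202.208/28 -> H0 at depth 28
  lookup 0.0.0.0: bits 000 walk d0:H2→d1:-→d2:H2→d3:- -> H2
  lookup 192.3.124.87: bits 1100000 walk d0:H2→d1:-→d2:-→d3:-→d4:H0→d5:-→d6:-→d7:- -> H0
  lookup 30.215.252.149: bits 0001111011010111111111001001 walk d0:H2→d1:-→d2:H2→d3:-→d4:-→d5:-→d6:-→d7:-→d8:-→d9:-→d10:-→d11:-→d12:H0→d13:-→d14:-→d15:-→d16:-→d17:-→d18:-→d19:-→d20:-→d21:-→d22:-→d23:-→d24:H2→d25:-→d26:-→d27:-→d28:H0 -> H0
  lookup 30.215.252.144: bits 0001111011010111111111001001 walk d0:H2→d1:-→d2:H2→d3:-→d4:-→d5:-→d6:-→d7:-→d8:-→d9:-→d10:-→d11:-→d12:H0→d13:-→d14:-→d15:-→d16:-→d17:-→d18:-→d19:-→d20:-→d21:-→d22:-→d23:-→d24:H2→d25:-→d26:-→d27:-→d28:H0 -> H0
  lookup 109.86.111.151: bits 01101101 walk d0:H2→d1:-→d2:-→d3:-→d4:-→d5:-→d6:-→d7:-→d8:H1 -> H1
  lookup 109.195.202.208: bits 0110110111000011110010101101 walk d0:H2→d1:-→d2:-→d3:-→d4:-→d5:-→d6:-→d7:-→d8:H1→d9:-→d10:-→d11:-→d12:-→d13:-→d14:-→d15:-→d16:-→d17:-→d18:-→d19:-→d20:-→d21:-→d22:-→d23:-→d24:-→d25:-→d26:-→d27:-→d28:H0 -> H0
  add 193.236.84.11/32 -> H0 at depth 32
  del 193.0.0.0/8 (clear depth 8)

== LOOKUPS ==
["H0","H0","no-route","H0","H0","H0","H0","H0","H0","H0","H0","H2","H2","H0","H2","H2","H0","H0","H0","H1","H0"]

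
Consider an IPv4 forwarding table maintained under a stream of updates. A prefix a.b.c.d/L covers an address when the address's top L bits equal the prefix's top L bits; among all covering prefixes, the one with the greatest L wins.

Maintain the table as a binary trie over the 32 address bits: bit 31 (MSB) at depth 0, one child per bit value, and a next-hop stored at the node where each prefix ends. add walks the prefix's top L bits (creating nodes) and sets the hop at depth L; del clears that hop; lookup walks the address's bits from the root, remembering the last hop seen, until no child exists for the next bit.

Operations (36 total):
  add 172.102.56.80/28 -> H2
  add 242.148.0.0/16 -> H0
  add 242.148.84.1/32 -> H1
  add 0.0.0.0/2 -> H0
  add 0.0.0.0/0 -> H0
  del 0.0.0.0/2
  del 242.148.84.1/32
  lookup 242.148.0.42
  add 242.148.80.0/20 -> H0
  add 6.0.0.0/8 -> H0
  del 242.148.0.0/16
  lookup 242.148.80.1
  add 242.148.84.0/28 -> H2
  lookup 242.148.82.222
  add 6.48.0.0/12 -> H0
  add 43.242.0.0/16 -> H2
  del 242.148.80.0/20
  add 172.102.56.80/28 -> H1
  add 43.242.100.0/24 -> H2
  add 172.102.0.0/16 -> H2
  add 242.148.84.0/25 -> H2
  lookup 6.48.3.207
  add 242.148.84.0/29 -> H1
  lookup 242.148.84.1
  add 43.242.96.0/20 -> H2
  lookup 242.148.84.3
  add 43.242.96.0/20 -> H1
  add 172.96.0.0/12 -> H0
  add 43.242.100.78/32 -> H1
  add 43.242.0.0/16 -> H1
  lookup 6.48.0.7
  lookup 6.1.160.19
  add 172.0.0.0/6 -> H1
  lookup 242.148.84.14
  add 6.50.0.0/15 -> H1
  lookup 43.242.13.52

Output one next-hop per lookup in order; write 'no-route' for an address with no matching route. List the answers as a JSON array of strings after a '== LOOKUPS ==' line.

Trace:
  add 172.102.56.80/28 -> H2 at depth 28
  add 242.148.0.0/16 -> H0 at depth 16
  add 242.148.84.1/32 -> H1 at depth 32
  add 0.0.0.0/2 -> H0 at depth 2
  add 0.0.0.0/0 -> H0 at depth 0
  del 0.0.0.0/2 (clear depth 2)
  del 242.148.84.1/32 (clear depth 32)
  ? 242.148.0.42  path d0:H0→d1:-→d2:-→d3:-→d4:-→d5:-→d6:-→d7:-→d8:-→d9:-→d10:-→d11:-→d12:-→d13:-→d14:-→d15:-→d16:H0→d17:-  best=H0
  add 242.148.80.0/20 -> H0 at depth 20
  add 6.0.0.0/8 -> H0 at depth 8
  del 242.148.0.0/16 (clear depth 16)
  ? 242.148.80.1  path d0:H0→d1:-→d2:-→d3:-→d4:-→d5:-→d6:-→d7:-→d8:-→d9:-→d10:-→d11:-→d12:-→d13:-→d14:-→d15:-→d16:-→d17:-→d18:-→d19:-→d20:H0→d21:-  best=H0
  add 242.148.84.0/28 -> H2 at depth 28
  ? 242.148.82.222  path d0:H0→d1:-→d2:-→d3:-→d4:-→d5:-→d6:-→d7:-→d8:-→d9:-→d10:-→d11:-→d12:-→d13:-→d14:-→d15:-→d16:-→d17:-→d18:-→d19:-→d20:H0→d21:-  best=H0
  add 6.48.0.0/12 -> H0 at depth 12
  add 43.242.0.0/16 -> H2 at depth 16
  del 242.148.80.0/20 (clear depth 20)
  add 172.102.56.80/28 -> H1 at depth 28
  add 43.242.100.0/24 -> H2 at depth 24
  add 172.102.0.0/16 -> H2 at depth 16
  add 242.148.84.0/25 -> H2 at depth 25
  ? 6.48.3.207  path d0:H0→d1:-→d2:-→d3:-→d4:-→d5:-→d6:-→d7:-→d8:H0→d9:-→d10:-→d11:-→d12:H0  best=H0
  add 242.148.84.0/29 -> H1 at depth 29
  ? 242.148.84.1  path d0:H0→d1:-→d2:-→d3:-→d4:-→d5:-→d6:-→d7:-→d8:-→d9:-→d10:-→d11:-→d12:-→d13:-→d14:-→d15:-→d16:-→d17:-→d18:-→d19:-→d20:-→d21:-→d22:-→d23:-→d24:-→d25:H2→d26:-→d27:-→d28:H2→d29:H1→d30:-→d31:-→d32:-  best=H1
  add 43.242.96.0/20 -> H2 at depth 20
  ? 242.148.84.3  path d0:H0→d1:-→d2:-→d3:-→d4:-→d5:-→d6:-→d7:-→d8:-→d9:-→d10:-→d11:-→d12:-→d13:-→d14:-→d15:-→d16:-→d17:-→d18:-→d19:-→d20:-→d21:-→d22:-→d23:-→d24:-→d25:H2→d26:-→d27:-→d28:H2→d29:H1→d30:-  best=H1
  add 43.242.96.0/20 -> H1 at depth 20
  add 172.96.0.0/12 -> H0 at depth 12
  add 43.242.100.78/32 -> H1 at depth 32
  add 43.242.0.0/16 -> H1 at depth 16
  ? 6.48.0.7  path d0:H0→d1:-→d2:-→d3:-→d4:-→d5:-→d6:-→d7:-→d8:H0→d9:-→d10:-→d11:-→d12:H0  best=H0
  ? 6.1.160.19  path d0:H0→d1:-→d2:-→d3:-→d4:-→d5:-→d6:-→d7:-→d8:H0→d9:-→d10:-  best=H0
  add 172.0.0.0/6 -> H1 at depth 6
  ? 242.148.84.14  path d0:H0→d1:-→d2:-→d3:-→d4:-→d5:-→d6:-→d7:-→d8:-→d9:-→d10:-→d11:-→d12:-→d13:-→d14:-→d15:-→d16:-→d17:-→d18:-→d19:-→d20:-→d21:-→d22:-→d23:-→d24:-→d25:H2→d26:-→d27:-→d28:H2  best=H2
  add 6.50.0.0/15 -> H1 at depth 15
  ? 43.242.13.52  path d0:H0→d1:-→d2:-→d3:-→d4:-→d5:-→d6:-→d7:-→d8:-→d9:-→d10:-→d11:-→d12:-→d13:-→d14:-→d15:-→d16:H1→d17:-  best=H1

== LOOKUPS ==
["H0","H0","H0","H0","H1","H1","H0","H0","H2","H1"]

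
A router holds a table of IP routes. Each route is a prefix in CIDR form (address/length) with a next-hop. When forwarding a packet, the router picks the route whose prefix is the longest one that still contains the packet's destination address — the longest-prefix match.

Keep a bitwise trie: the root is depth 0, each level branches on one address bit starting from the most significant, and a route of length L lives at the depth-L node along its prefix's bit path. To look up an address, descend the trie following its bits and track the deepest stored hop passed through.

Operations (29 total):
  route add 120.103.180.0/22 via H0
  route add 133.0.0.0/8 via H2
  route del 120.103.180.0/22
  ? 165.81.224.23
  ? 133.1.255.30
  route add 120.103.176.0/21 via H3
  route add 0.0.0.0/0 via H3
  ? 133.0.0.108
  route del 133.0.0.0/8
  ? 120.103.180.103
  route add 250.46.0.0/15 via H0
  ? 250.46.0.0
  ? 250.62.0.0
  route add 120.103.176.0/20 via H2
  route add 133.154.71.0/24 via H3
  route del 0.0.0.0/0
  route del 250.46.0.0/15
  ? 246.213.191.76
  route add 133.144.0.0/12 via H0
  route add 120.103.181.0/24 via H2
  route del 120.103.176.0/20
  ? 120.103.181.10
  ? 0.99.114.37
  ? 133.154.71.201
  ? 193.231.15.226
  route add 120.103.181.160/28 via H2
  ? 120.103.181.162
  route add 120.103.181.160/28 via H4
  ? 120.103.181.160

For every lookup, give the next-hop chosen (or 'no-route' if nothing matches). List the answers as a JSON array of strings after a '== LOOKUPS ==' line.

Trace:
  + 120.103.180.0/22 (H0) depth=22
  + 133.0.0.0/8 (H2) depth=8
  del 120.103.180.0/22 (clear depth 22)
  ? 165.81.224.23  path d0:-→d1:-→d2:-  best=no-route
  ? 133.1.255.30  path d0:-→d1:-→d2:-→d3:-→d4:-→d5:-→d6:-→d7:-→d8:H2  best=H2
  + 120.103.176.0/21 (H3) depth=21
  + 0.0.0.0/0 (H3) depth=0
  ? 133.0.0.108  path d0:H3→d1:-→d2:-→d3:-→d4:-→d5:-→d6:-→d7:-→d8:H2  best=H2
  del 133.0.0.0/8 (clear depth 8)
  ? 120.103.180.103  path d0:H3→d1:-→d2:-→d3:-→d4:-→d5:-→d6:-→d7:-→d8:-→d9:-→d10:-→d11:-→d12:-→d13:-→d14:-→d15:-→d16:-→d17:-→d18:-→d19:-→d20:-→d21:H3→d22:-  best=H3
  + 250.46.0.0/15 (H0) depth=15
  ? 250.46.0.0  path d0:H3→d1:-→d2:-→d3:-→d4:-→d5:-→d6:-→d7:-→d8:-→d9:-→d10:-→d11:-→d12:-→d13:-→d14:-→d15:H0  best=H0
  ? 250.62.0.0  path d0:H3→d1:-→d2:-→d3:-→d4:-→d5:-→d6:-→d7:-→d8:-→d9:-→d10:-→d11:-  best=H3
  + 120.103.176.0/20 (H2) depth=20
  + 133.154.71.0/24 (H3) depth=24
  del 0.0.0.0/0 (clear depth 0)
  del 250.46.0.0/15 (clear depth 15)
  ? 246.213.191.76  path d0:-→d1:-→d2:-→d3:-→d4:-  best=no-route
  + 133.144.0.0/12 (H0) depth=12
  + 120.103.181.0/24 (H2) depth=24
  del 120.103.176.0/20 (clear depth 20)
  ? 120.103.181.10  path d0:-→d1:-→d2:-→d3:-→d4:-→d5:-→d6:-→d7:-→d8:-→d9:-→d10:-→d11:-→d12:-→d13:-→d14:-→d15:-→d16:-→d17:-→d18:-→d19:-→d20:-→d21:H3→d22:-→d23:-→d24:H2  best=H2
  ? 0.99.114.37  path d0:-→d1:-  best=no-route
  ? 133.154.71.201  path d0:-→d1:-→d2:-→d3:-→d4:-→d5:-→d6:-→d7:-→d8:-→d9:-→d10:-→d11:-→d12:H0→d13:-→d14:-→d15:-→d16:-→d17:-→d18:-→d19:-→d20:-→d21:-→d22:-→d23:-→d24:H3  best=H3
  ? 193.231.15.226  path d0:-→d1:-→d2:-  best=no-route
  + 120.103.181.160/28 (H2) depth=28
  ? 120.103.181.162  path d0:-→d1:-→d2:-→d3:-→d4:-→d5:-→d6:-→d7:-→d8:-→d9:-→d10:-→d11:-→d12:-→d13:-→d14:-→d15:-→d16:-→d17:-→d18:-→d19:-→d20:-→d21:H3→d22:-→d23:-→d24:H2→d25:-→d26:-→d27:-→d28:H2  best=H2
  + 120.103.181.160/28 (H4) depth=28
  ? 120.103.181.160  path d0:-→d1:-→d2:-→d3:-→d4:-→d5:-→d6:-→d7:-→d8:-→d9:-→d10:-→d11:-→d12:-→d13:-→d14:-→d15:-→d16:-→d17:-→d18:-→d19:-→d20:-→d21:H3→d22:-→d23:-→d24:H2→d25:-→d26:-→d27:-→d28:H4  best=H4

== LOOKUPS ==
["no-route","H2","H2","H3","H0","H3","no-route","H2","no-route","H3","no-route","H2","H4"]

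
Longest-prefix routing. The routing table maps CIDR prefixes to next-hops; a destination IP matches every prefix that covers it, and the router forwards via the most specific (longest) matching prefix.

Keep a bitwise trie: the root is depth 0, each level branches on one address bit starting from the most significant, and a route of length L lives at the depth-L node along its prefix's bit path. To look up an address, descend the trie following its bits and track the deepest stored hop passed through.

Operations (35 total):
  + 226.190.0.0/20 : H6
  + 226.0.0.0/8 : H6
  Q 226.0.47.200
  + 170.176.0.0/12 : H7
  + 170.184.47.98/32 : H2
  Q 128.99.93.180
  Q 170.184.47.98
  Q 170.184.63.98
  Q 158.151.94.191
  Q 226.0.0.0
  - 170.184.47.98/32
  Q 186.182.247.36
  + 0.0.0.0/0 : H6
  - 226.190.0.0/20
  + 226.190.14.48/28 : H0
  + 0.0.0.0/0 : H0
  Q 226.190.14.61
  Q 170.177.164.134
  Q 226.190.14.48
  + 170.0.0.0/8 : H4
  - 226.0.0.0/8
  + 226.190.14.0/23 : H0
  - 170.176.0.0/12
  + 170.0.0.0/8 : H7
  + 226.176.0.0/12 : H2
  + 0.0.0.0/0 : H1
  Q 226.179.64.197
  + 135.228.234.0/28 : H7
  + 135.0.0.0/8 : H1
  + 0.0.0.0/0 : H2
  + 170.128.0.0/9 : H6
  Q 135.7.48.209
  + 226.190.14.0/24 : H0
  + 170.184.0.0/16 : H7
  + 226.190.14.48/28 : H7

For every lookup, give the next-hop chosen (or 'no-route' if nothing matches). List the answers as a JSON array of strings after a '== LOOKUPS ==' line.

Apply in order:
  + 226.190.0.0/20 (H6) depth=20
  + 226.0.0.0/8 (H6) depth=8
  ? 226.0.47.200  path d0:-→d1:-→d2:-→d3:-→d4:-→d5:-→d6:-→d7:-→d8:H6  best=H6
  + 170.176.0.0/12 (H7) depth=12
  + 170.184.47.98/32 (H2) depth=32
  ? 128.99.93.180  path d0:-→d1:-→d2:-  best=no-route
  ? 170.184.47.98  path d0:-→d1:-→d2:-→d3:-→d4:-→d5:-→d6:-→d7:-→d8:-→d9:-→d10:-→d11:-→d12:H7→d13:-→d14:-→d15:-→d16:-→d17:-→d18:-→d19:-→d20:-→d21:-→d22:-→d23:-→d24:-→d25:-→d26:-→d27:-→d28:-→d29:-→d30:-→d31:-→d32:H2  best=H2
  ? 170.184.63.98  path d0:-→d1:-→d2:-→d3:-→d4:-→d5:-→d6:-→d7:-→d8:-→d9:-→d10:-→d11:-→d12:H7→d13:-→d14:-→d15:-→d16:-→d17:-→d18:-→d19:-  best=H7
  ? 158.151.94.191  path d0:-→d1:-→d2:-  best=no-route
  ? 226.0.0.0  path d0:-→d1:-→d2:-→d3:-→d4:-→d5:-→d6:-→d7:-→d8:H6  best=H6
  del 170.184.47.98/32 (clear depth 32)
  ? 186.182.247.36  path d0:-→d1:-→d2:-→d3:-  best=no-route
  + 0.0.0.0/0 (H6) depth=0
  del 226.190.0.0/20 (clear depth 20)
  + 226.190.14.48/28 (H0) depth=28
  + 0.0.0.0/0 (H0) depth=0
  ? 226.190.14.61  path d0:H0→d1:-→d2:-→d3:-→d4:-→d5:-→d6:-→d7:-→d8:H6→d9:-→d10:-→d11:-→d12:-→d13:-→d14:-→d15:-→d16:-→d17:-→d18:-→d19:-→d20:-→d21:-→d22:-→d23:-→d24:-→d25:-→d26:-→d27:-→d28:H0  best=H0
  ? 170.177.164.134  path d0:H0→d1:-→d2:-→d3:-→d4:-→d5:-→d6:-→d7:-→d8:-→d9:-→d10:-→d11:-→d12:H7  best=H7
  ? 226.190.14.48  path d0:H0→d1:-→d2:-→d3:-→d4:-→d5:-→d6:-→d7:-→d8:H6→d9:-→d10:-→d11:-→d12:-→d13:-→d14:-→d15:-→d16:-→d17:-→d18:-→d19:-→d20:-→d21:-→d22:-→d23:-→d24:-→d25:-→d26:-→d27:-→d28:H0  best=H0
  + 170.0.0.0/8 (H4) depth=8
  del 226.0.0.0/8 (clear depth 8)
  + 226.190.14.0/23 (H0) depth=23
  del 170.176.0.0/12 (clear depth 12)
  + 170.0.0.0/8 (H7) depth=8
  + 226.176.0.0/12 (H2) depth=12
  + 0.0.0.0/0 (H1) depth=0
  ? 226.179.64.197  path d0:H1→d1:-→d2:-→d3:-→d4:-→d5:-→d6:-→d7:-→d8:-→d9:-→d10:-→d11:-→d12:H2  best=H2
  + 135.228.234.0/28 (H7) depth=28
  + 135.0.0.0/8 (H1) depth=8
  + 0.0.0.0/0 (H2) depth=0
  + 170.128.0.0/9 (H6) depth=9
  ? 135.7.48.209  path d0:H2→d1:-→d2:-→d3:-→d4:-→d5:-→d6:-→d7:-→d8:H1  best=H1
  + 226.190.14.0/24 (H0) depth=24
  + 170.184.0.0/16 (H7) depth=16
  + 226.190.14.48/28 (H7) depth=28

== LOOKUPS ==
["H6","no-route","H2","H7","no-route","H6","no-route","H0","H7","H0","H2","H1"]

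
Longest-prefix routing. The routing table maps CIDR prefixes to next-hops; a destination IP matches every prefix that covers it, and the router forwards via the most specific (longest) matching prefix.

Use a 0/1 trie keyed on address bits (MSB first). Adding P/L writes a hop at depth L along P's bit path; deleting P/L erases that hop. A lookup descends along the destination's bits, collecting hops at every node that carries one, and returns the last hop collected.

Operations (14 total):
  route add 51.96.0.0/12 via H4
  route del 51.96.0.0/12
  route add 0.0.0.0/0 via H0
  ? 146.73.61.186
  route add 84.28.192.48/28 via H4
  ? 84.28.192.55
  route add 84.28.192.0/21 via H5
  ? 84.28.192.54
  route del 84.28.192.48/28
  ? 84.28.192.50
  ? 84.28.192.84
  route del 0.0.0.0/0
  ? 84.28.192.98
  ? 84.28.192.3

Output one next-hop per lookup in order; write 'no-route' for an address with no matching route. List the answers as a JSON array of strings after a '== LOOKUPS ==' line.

Trace:
  + 51.96.0.0/12 (H4) depth=12
  - 51.96.0.0/12 clear@12
  + 0.0.0.0/0 (H0) depth=0
  lookup 146.73.61.186: bits ε walk d0:H0 -> H0
  + 84.28.192.48/28 (H4) depth=28
  lookup 84.28.192.55: bits 0101010000011100110000000011 walk d0:H0→d1:-→d2:-→d3:-→d4:-→d5:-→d6:-→d7:-→d8:-→d9:-→d10:-→d11:-→d12:-→d13:-→d14:-→d15:-→d16:-→d17:-→d18:-→d19:-→d20:-→d21:-→d22:-→d23:-→d24:-→d25:-→d26:-→d27:-→d28:H4 -> H4
  + 84.28.192.0/21 (H5) depth=21
  lookup 84.28.192.54: bits 0101010000011100110000000011 walk d0:H0→d1:-→d2:-→d3:-→d4:-→d5:-→d6:-→d7:-→d8:-→d9:-→d10:-→d11:-→d12:-→d13:-→d14:-→d15:-→d16:-→d17:-→d18:-→d19:-→d20:-→d21:H5→d22:-→d23:-→d24:-→d25:-→d26:-→d27:-→d28:H4 -> H4
  - 84.28.192.48/28 clear@28
  lookup 84.28.192.50: bits 0101010000011100110000000011 walk d0:H0→d1:-→d2:-→d3:-→d4:-→d5:-→d6:-→d7:-→d8:-→d9:-→d10:-→d11:-→d12:-→d13:-→d14:-→d15:-→d16:-→d17:-→d18:-→d19:-→d20:-→d21:H5→d22:-→d23:-→d24:-→d25:-→d26:-→d27:-→d28:- -> H5
  lookup 84.28.192.84: bits 0101010000011100110000000 walk d0:H0→d1:-→d2:-→d3:-→d4:-→d5:-→d6:-→d7:-→d8:-→d9:-→d10:-→d11:-→d12:-→d13:-→d14:-→d15:-→d16:-→d17:-→d18:-→d19:-→d20:-→d21:H5→d22:-→d23:-→d24:-→d25:- -> H5
  - 0.0.0.0/0 clear@0
  lookup 84.28.192.98: bits 0101010000011100110000000 walk d0:-→d1:-→d2:-→d3:-→d4:-→d5:-→d6:-→d7:-→d8:-→d9:-→d10:-→d11:-→d12:-→d13:-→d14:-→d15:-→d16:-→d17:-→d18:-→d19:-→d20:-→d21:H5→d22:-→d23:-→d24:-→d25:- -> H5
  lookup 84.28.192.3: bits 01010100000111001100000000 walk d0:-→d1:-→d2:-→d3:-→d4:-→d5:-→d6:-→d7:-→d8:-→d9:-→d10:-→d11:-→d12:-→d13:-→d14:-→d15:-→d16:-→d17:-→d18:-→d19:-→d20:-→d21:H5→d22:-→d23:-→d24:-→d25:-→d26:- -> H5

== LOOKUPS ==
["H0","H4","H4","H5","H5","H5","H5"]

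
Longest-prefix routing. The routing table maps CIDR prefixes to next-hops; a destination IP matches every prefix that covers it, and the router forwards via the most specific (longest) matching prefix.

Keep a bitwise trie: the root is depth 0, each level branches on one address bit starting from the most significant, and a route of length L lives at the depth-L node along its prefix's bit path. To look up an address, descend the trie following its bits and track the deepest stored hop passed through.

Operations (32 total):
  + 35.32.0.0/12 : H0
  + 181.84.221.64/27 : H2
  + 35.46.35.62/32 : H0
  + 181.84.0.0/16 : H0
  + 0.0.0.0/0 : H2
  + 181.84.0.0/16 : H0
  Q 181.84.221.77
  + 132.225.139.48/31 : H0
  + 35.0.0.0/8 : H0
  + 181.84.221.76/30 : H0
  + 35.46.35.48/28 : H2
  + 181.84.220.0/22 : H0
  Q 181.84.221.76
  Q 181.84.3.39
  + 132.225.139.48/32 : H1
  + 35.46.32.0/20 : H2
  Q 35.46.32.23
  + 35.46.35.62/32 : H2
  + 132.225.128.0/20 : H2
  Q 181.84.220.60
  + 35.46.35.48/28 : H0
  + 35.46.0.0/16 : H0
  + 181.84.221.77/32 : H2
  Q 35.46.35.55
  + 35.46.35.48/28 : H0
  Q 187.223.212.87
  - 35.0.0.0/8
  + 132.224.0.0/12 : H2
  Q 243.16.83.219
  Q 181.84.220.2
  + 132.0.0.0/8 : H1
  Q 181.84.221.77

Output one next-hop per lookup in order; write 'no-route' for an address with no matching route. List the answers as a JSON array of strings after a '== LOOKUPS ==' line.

Trace:
  add 35.32.0.0/12 -> H0 at depth 12
  add 181.84.221.64/27 -> H2 at depth 27
  add 35.46.35.62/32 -> H0 at depth 32
  add 181.84.0.0/16 -> H0 at depth 16
  add 0.0.0.0/0 -> H2 at depth 0
  add 181.84.0.0/16 -> H0 at depth 16
  ? 181.84.221.77  path d0:H2→d1:-→d2:-→d3:-→d4:-→d5:-→d6:-→d7:-→d8:-→d9:-→d10:-→d11:-→d12:-→d13:-→d14:-→d15:-→d16:H0→d17:-→d18:-→d19:-→d20:-→d21:-→d22:-→d23:-→d24:-→d25:-→d26:-→d27:H2  best=H2
  add 132.225.139.48/31 -> H0 at depth 31
  add 35.0.0.0/8 -> H0 at depth 8
  add 181.84.221.76/30 -> H0 at depth 30
  add 35.46.35.48/28 -> H2 at depth 28
  add 181.84.220.0/22 -> H0 at depth 22
  ? 181.84.221.76  path d0:H2→d1:-→d2:-→d3:-→d4:-→d5:-→d6:-→d7:-→d8:-→d9:-→d10:-→d11:-→d12:-→d13:-→d14:-→d15:-→d16:H0→d17:-→d18:-→d19:-→d20:-→d21:-→d22:H0→d23:-→d24:-→d25:-→d26:-→d27:H2→d28:-→d29:-→d30:H0  best=H0
  ? 181.84.3.39  path d0:H2→d1:-→d2:-→d3:-→d4:-→d5:-→d6:-→d7:-→d8:-→d9:-→d10:-→d11:-→d12:-→d13:-→d14:-→d15:-→d16:H0  best=H0
  add 132.225.139.48/32 -> H1 at depth 32
  add 35.46.32.0/20 -> H2 at depth 20
  ? 35.46.32.23  path d0:H2→d1:-→d2:-→d3:-→d4:-→d5:-→d6:-→d7:-→d8:H0→d9:-→d10:-→d11:-→d12:H0→d13:-→d14:-→d15:-→d16:-→d17:-→d18:-→d19:-→d20:H2→d21:-→d22:-  best=H2
  add 35.46.35.62/32 -> H2 at depth 32
  add 132.225.128.0/20 -> H2 at depth 20
  ? 181.84.220.60  path d0:H2→d1:-→d2:-→d3:-→d4:-→d5:-→d6:-→d7:-→d8:-→d9:-→d10:-→d11:-→d12:-→d13:-→d14:-→d15:-→d16:H0→d17:-→d18:-→d19:-→d20:-→d21:-→d22:H0→d23:-  best=H0
  add 35.46.35.48/28 -> H0 at depth 28
  add 35.46.0.0/16 -> H0 at depth 16
  add 181.84.221.77/32 -> H2 at depth 32
  ? 35.46.35.55  path d0:H2→d1:-→d2:-→d3:-→d4:-→d5:-→d6:-→d7:-→d8:H0→d9:-→d10:-→d11:-→d12:H0→d13:-→d14:-→d15:-→d16:H0→d17:-→d18:-→d19:-→d20:H2→d21:-→d22:-→d23:-→d24:-→d25:-→d26:-→d27:-→d28:H0  best=H0
  add 35.46.35.48/28 -> H0 at depth 28
  ? 187.223.212.87  path d0:H2→d1:-→d2:-→d3:-→d4:-  best=H2
  del 35.0.0.0/8 (clear depth 8)
  add 132.224.0.0/12 -> H2 at depth 12
  ? 243.16.83.219  path d0:H2→d1:-  best=H2
  ? 181.84.220.2  path d0:H2→d1:-→d2:-→d3:-→d4:-→d5:-→d6:-→d7:-→d8:-→d9:-→d10:-→d11:-→d12:-→d13:-→d14:-→d15:-→d16:H0→d17:-→d18:-→d19:-→d20:-→d21:-→d22:H0→d23:-  best=H0
  add 132.0.0.0/8 -> H1 at depth 8
  ? 181.84.221.77  path d0:H2→d1:-→d2:-→d3:-→d4:-→d5:-→d6:-→d7:-→d8:-→d9:-→d10:-→d11:-→d12:-→d13:-→d14:-→d15:-→d16:H0→d17:-→d18:-→d19:-→d20:-→d21:-→d22:H0→d23:-→d24:-→d25:-→d26:-→d27:H2→d28:-→d29:-→d30:H0→d31:-→d32:H2  best=H2

== LOOKUPS ==
["H2","H0","H0","H2","H0","H0","H2","H2","H0","H2"]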